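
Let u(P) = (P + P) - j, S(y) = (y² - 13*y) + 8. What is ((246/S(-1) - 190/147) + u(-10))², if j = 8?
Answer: 857611225/2614689 ≈ 328.00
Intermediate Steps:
S(y) = 8 + y² - 13*y
u(P) = -8 + 2*P (u(P) = (P + P) - 1*8 = 2*P - 8 = -8 + 2*P)
((246/S(-1) - 190/147) + u(-10))² = ((246/(8 + (-1)² - 13*(-1)) - 190/147) + (-8 + 2*(-10)))² = ((246/(8 + 1 + 13) - 190*1/147) + (-8 - 20))² = ((246/22 - 190/147) - 28)² = ((246*(1/22) - 190/147) - 28)² = ((123/11 - 190/147) - 28)² = (15991/1617 - 28)² = (-29285/1617)² = 857611225/2614689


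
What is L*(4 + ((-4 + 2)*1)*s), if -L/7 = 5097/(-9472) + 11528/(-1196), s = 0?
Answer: 201756149/708032 ≈ 284.95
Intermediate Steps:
L = 201756149/2832128 (L = -7*(5097/(-9472) + 11528/(-1196)) = -7*(5097*(-1/9472) + 11528*(-1/1196)) = -7*(-5097/9472 - 2882/299) = -7*(-28822307/2832128) = 201756149/2832128 ≈ 71.238)
L*(4 + ((-4 + 2)*1)*s) = 201756149*(4 + ((-4 + 2)*1)*0)/2832128 = 201756149*(4 - 2*1*0)/2832128 = 201756149*(4 - 2*0)/2832128 = 201756149*(4 + 0)/2832128 = (201756149/2832128)*4 = 201756149/708032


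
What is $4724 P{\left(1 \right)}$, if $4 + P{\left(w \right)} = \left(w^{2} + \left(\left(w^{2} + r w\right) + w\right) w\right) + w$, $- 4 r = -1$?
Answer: $1181$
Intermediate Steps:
$r = \frac{1}{4}$ ($r = \left(- \frac{1}{4}\right) \left(-1\right) = \frac{1}{4} \approx 0.25$)
$P{\left(w \right)} = -4 + w + w^{2} + w \left(w^{2} + \frac{5 w}{4}\right)$ ($P{\left(w \right)} = -4 + \left(\left(w^{2} + \left(\left(w^{2} + \frac{w}{4}\right) + w\right) w\right) + w\right) = -4 + \left(\left(w^{2} + \left(w^{2} + \frac{5 w}{4}\right) w\right) + w\right) = -4 + \left(\left(w^{2} + w \left(w^{2} + \frac{5 w}{4}\right)\right) + w\right) = -4 + \left(w + w^{2} + w \left(w^{2} + \frac{5 w}{4}\right)\right) = -4 + w + w^{2} + w \left(w^{2} + \frac{5 w}{4}\right)$)
$4724 P{\left(1 \right)} = 4724 \left(-4 + 1 + 1^{3} + \frac{9 \cdot 1^{2}}{4}\right) = 4724 \left(-4 + 1 + 1 + \frac{9}{4} \cdot 1\right) = 4724 \left(-4 + 1 + 1 + \frac{9}{4}\right) = 4724 \cdot \frac{1}{4} = 1181$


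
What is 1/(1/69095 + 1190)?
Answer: 69095/82223051 ≈ 0.00084034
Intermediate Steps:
1/(1/69095 + 1190) = 1/(82223051/69095) = 69095/82223051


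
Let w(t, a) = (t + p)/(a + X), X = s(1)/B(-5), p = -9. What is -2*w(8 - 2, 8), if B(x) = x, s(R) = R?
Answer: 10/13 ≈ 0.76923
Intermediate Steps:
X = -⅕ (X = 1/(-5) = 1*(-⅕) = -⅕ ≈ -0.20000)
w(t, a) = (-9 + t)/(-⅕ + a) (w(t, a) = (t - 9)/(a - ⅕) = (-9 + t)/(-⅕ + a))
-2*w(8 - 2, 8) = -10*(-9 + (8 - 2))/(-1 + 5*8) = -10*(-9 + 6)/(-1 + 40) = -10*(-3)/39 = -2*(-5/13) = 10/13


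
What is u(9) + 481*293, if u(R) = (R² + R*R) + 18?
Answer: 141113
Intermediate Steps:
u(R) = 18 + 2*R² (u(R) = (R² + R²) + 18 = 2*R² + 18 = 18 + 2*R²)
u(9) + 481*293 = (18 + 2*9²) + 481*293 = (18 + 2*81) + 140933 = (18 + 162) + 140933 = 180 + 140933 = 141113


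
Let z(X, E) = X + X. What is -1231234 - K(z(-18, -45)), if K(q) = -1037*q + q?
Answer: -1268530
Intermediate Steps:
z(X, E) = 2*X
K(q) = -1036*q
-1231234 - K(z(-18, -45)) = -1231234 - (-1036)*2*(-18) = -1231234 - (-1036)*(-36) = -1231234 - 1*37296 = -1231234 - 37296 = -1268530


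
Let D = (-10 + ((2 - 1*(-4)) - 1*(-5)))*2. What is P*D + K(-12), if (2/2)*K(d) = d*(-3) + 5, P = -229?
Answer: -417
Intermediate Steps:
K(d) = 5 - 3*d (K(d) = d*(-3) + 5 = -3*d + 5 = 5 - 3*d)
D = 2 (D = (-10 + ((2 + 4) + 5))*2 = (-10 + (6 + 5))*2 = (-10 + 11)*2 = 1*2 = 2)
P*D + K(-12) = -229*2 + (5 - 3*(-12)) = -458 + (5 + 36) = -458 + 41 = -417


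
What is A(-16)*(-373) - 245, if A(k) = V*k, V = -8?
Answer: -47989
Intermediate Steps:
A(k) = -8*k
A(-16)*(-373) - 245 = -8*(-16)*(-373) - 245 = 128*(-373) - 245 = -47744 - 245 = -47989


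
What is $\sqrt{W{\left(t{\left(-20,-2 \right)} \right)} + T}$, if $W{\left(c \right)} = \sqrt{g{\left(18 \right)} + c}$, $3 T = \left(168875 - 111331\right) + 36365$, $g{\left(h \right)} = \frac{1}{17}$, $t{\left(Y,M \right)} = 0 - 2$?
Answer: $\frac{\sqrt{9046567 + 17 i \sqrt{561}}}{17} \approx 176.93 + 0.0039374 i$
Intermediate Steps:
$t{\left(Y,M \right)} = -2$
$g{\left(h \right)} = \frac{1}{17}$
$T = 31303$ ($T = \frac{\left(168875 - 111331\right) + 36365}{3} = \frac{57544 + 36365}{3} = \frac{1}{3} \cdot 93909 = 31303$)
$W{\left(c \right)} = \sqrt{\frac{1}{17} + c}$
$\sqrt{W{\left(t{\left(-20,-2 \right)} \right)} + T} = \sqrt{\frac{\sqrt{17 + 289 \left(-2\right)}}{17} + 31303} = \sqrt{\frac{\sqrt{17 - 578}}{17} + 31303} = \sqrt{\frac{\sqrt{-561}}{17} + 31303} = \sqrt{\frac{i \sqrt{561}}{17} + 31303} = \sqrt{31303 + \frac{i \sqrt{561}}{17}}$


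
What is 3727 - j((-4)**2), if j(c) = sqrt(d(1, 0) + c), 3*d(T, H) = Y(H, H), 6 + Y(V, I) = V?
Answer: 3727 - sqrt(14) ≈ 3723.3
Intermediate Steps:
Y(V, I) = -6 + V
d(T, H) = -2 + H/3 (d(T, H) = (-6 + H)/3 = -2 + H/3)
j(c) = sqrt(-2 + c) (j(c) = sqrt((-2 + (1/3)*0) + c) = sqrt((-2 + 0) + c) = sqrt(-2 + c))
3727 - j((-4)**2) = 3727 - sqrt(-2 + (-4)**2) = 3727 - sqrt(-2 + 16) = 3727 - sqrt(14)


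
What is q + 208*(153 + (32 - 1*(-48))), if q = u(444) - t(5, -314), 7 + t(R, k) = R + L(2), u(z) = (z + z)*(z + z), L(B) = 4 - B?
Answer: 837008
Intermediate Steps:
u(z) = 4*z² (u(z) = (2*z)*(2*z) = 4*z²)
t(R, k) = -5 + R (t(R, k) = -7 + (R + (4 - 1*2)) = -7 + (R + (4 - 2)) = -7 + (R + 2) = -7 + (2 + R) = -5 + R)
q = 788544 (q = 4*444² - (-5 + 5) = 4*197136 - 1*0 = 788544 + 0 = 788544)
q + 208*(153 + (32 - 1*(-48))) = 788544 + 208*(153 + (32 - 1*(-48))) = 788544 + 208*(153 + (32 + 48)) = 788544 + 208*(153 + 80) = 788544 + 208*233 = 788544 + 48464 = 837008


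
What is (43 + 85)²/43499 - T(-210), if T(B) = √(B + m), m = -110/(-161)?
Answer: 16384/43499 - 10*I*√54257/161 ≈ 0.37665 - 14.468*I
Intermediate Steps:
m = 110/161 (m = -110*(-1/161) = 110/161 ≈ 0.68323)
T(B) = √(110/161 + B) (T(B) = √(B + 110/161) = √(110/161 + B))
(43 + 85)²/43499 - T(-210) = (43 + 85)²/43499 - √(17710 + 25921*(-210))/161 = 128²*(1/43499) - √(17710 - 5443410)/161 = 16384*(1/43499) - √(-5425700)/161 = 16384/43499 - 10*I*√54257/161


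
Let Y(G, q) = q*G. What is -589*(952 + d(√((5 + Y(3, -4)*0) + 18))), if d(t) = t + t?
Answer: -560728 - 1178*√23 ≈ -5.6638e+5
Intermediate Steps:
Y(G, q) = G*q
d(t) = 2*t
-589*(952 + d(√((5 + Y(3, -4)*0) + 18))) = -589*(952 + 2*√((5 + (3*(-4))*0) + 18)) = -589*(952 + 2*√((5 - 12*0) + 18)) = -589*(952 + 2*√((5 + 0) + 18)) = -589*(952 + 2*√(5 + 18)) = -589*(952 + 2*√23) = -560728 - 1178*√23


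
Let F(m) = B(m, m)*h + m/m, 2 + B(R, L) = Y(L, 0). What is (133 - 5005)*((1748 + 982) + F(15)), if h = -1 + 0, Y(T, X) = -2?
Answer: -13324920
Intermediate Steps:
B(R, L) = -4 (B(R, L) = -2 - 2 = -4)
h = -1
F(m) = 5 (F(m) = -4*(-1) + m/m = 4 + 1 = 5)
(133 - 5005)*((1748 + 982) + F(15)) = (133 - 5005)*((1748 + 982) + 5) = -4872*(2730 + 5) = -4872*2735 = -13324920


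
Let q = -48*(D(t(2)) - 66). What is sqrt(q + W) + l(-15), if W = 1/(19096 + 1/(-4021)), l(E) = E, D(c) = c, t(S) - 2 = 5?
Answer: -15 + sqrt(16697298221606782515)/76785015 ≈ 38.217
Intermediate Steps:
t(S) = 7 (t(S) = 2 + 5 = 7)
q = 2832 (q = -48*(7 - 66) = -48*(-59) = 2832)
W = 4021/76785015 (W = 1/(19096 - 1/4021) = 1/(76785015/4021) = 4021/76785015 ≈ 5.2367e-5)
sqrt(q + W) + l(-15) = sqrt(2832 + 4021/76785015) - 15 = sqrt(217455166501/76785015) - 15 = sqrt(16697298221606782515)/76785015 - 15 = -15 + sqrt(16697298221606782515)/76785015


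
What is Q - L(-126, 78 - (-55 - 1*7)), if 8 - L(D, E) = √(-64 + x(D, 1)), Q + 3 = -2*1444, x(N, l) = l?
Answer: -2899 + 3*I*√7 ≈ -2899.0 + 7.9373*I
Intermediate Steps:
Q = -2891 (Q = -3 - 2*1444 = -3 - 2888 = -2891)
L(D, E) = 8 - 3*I*√7 (L(D, E) = 8 - √(-64 + 1) = 8 - √(-63) = 8 - 3*I*√7)
Q - L(-126, 78 - (-55 - 1*7)) = -2891 - (8 - 3*I*√7) = -2891 + (-8 + 3*I*√7) = -2899 + 3*I*√7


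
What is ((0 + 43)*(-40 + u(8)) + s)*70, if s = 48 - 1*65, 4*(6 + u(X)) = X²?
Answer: -91490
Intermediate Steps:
u(X) = -6 + X²/4
s = -17 (s = 48 - 65 = -17)
((0 + 43)*(-40 + u(8)) + s)*70 = ((0 + 43)*(-40 + (-6 + (¼)*8²)) - 17)*70 = (43*(-40 + (-6 + (¼)*64)) - 17)*70 = (43*(-40 + (-6 + 16)) - 17)*70 = (43*(-40 + 10) - 17)*70 = (43*(-30) - 17)*70 = (-1290 - 17)*70 = -1307*70 = -91490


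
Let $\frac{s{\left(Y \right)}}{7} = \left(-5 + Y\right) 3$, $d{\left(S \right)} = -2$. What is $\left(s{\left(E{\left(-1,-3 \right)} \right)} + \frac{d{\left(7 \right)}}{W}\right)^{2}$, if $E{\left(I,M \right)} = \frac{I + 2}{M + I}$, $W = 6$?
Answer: $\frac{1760929}{144} \approx 12229.0$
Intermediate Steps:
$E{\left(I,M \right)} = \frac{2 + I}{I + M}$
$s{\left(Y \right)} = -105 + 21 Y$ ($s{\left(Y \right)} = 7 \left(-5 + Y\right) 3 = 7 \left(-15 + 3 Y\right) = -105 + 21 Y$)
$\left(s{\left(E{\left(-1,-3 \right)} \right)} + \frac{d{\left(7 \right)}}{W}\right)^{2} = \left(\left(-105 + 21 \frac{2 - 1}{-1 - 3}\right) - \frac{2}{6}\right)^{2} = \left(\left(-105 + 21 \frac{1}{-4} \cdot 1\right) - \frac{1}{3}\right)^{2} = \left(\left(-105 + 21 \left(\left(- \frac{1}{4}\right) 1\right)\right) - \frac{1}{3}\right)^{2} = \left(\left(-105 + 21 \left(- \frac{1}{4}\right)\right) - \frac{1}{3}\right)^{2} = \left(\left(-105 - \frac{21}{4}\right) - \frac{1}{3}\right)^{2} = \left(- \frac{441}{4} - \frac{1}{3}\right)^{2} = \left(- \frac{1327}{12}\right)^{2} = \frac{1760929}{144}$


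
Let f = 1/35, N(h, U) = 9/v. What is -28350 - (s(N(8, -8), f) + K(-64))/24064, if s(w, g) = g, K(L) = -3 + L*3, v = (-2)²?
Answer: -2984687147/105280 ≈ -28350.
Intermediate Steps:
v = 4
N(h, U) = 9/4
f = 1/35 ≈ 0.028571
K(L) = -3 + 3*L
-28350 - (s(N(8, -8), f) + K(-64))/24064 = -28350 - (1/35 + (-3 + 3*(-64)))/24064 = -28350 - (1/35 + (-3 - 192))/24064 = -28350 - (1/35 - 195)/24064 = -28350 - (-6824)/(35*24064) = -28350 - 1*(-853/105280) = -28350 + 853/105280 = -2984687147/105280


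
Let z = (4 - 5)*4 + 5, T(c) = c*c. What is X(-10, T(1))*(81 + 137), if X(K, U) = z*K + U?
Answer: -1962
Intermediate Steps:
T(c) = c**2
z = 1 (z = -1*4 + 5 = -4 + 5 = 1)
X(K, U) = K + U (X(K, U) = 1*K + U = K + U)
X(-10, T(1))*(81 + 137) = (-10 + 1**2)*(81 + 137) = (-10 + 1)*218 = -9*218 = -1962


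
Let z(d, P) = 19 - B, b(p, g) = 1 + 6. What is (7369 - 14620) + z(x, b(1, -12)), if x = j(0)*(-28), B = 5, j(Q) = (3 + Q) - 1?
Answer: -7237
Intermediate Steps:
j(Q) = 2 + Q
b(p, g) = 7
x = -56 (x = (2 + 0)*(-28) = 2*(-28) = -56)
z(d, P) = 14 (z(d, P) = 19 - 1*5 = 19 - 5 = 14)
(7369 - 14620) + z(x, b(1, -12)) = (7369 - 14620) + 14 = -7251 + 14 = -7237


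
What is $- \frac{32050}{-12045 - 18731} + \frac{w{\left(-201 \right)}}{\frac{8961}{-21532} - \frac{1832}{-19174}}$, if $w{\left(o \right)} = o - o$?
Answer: $\frac{16025}{15388} \approx 1.0414$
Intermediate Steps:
$w{\left(o \right)} = 0$
$- \frac{32050}{-12045 - 18731} + \frac{w{\left(-201 \right)}}{\frac{8961}{-21532} - \frac{1832}{-19174}} = - \frac{32050}{-12045 - 18731} + \frac{0}{\frac{8961}{-21532} - \frac{1832}{-19174}} = - \frac{32050}{-30776} + \frac{0}{8961 \left(- \frac{1}{21532}\right) - - \frac{916}{9587}} = \left(-32050\right) \left(- \frac{1}{30776}\right) + \frac{0}{- \frac{8961}{21532} + \frac{916}{9587}} = \frac{16025}{15388} + \frac{0}{- \frac{66185795}{206427284}} = \frac{16025}{15388} + 0 \left(- \frac{206427284}{66185795}\right) = \frac{16025}{15388} + 0 = \frac{16025}{15388}$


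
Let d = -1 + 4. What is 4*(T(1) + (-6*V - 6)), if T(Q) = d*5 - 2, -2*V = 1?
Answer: 40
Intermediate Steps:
V = -½ (V = -½*1 = -½ ≈ -0.50000)
d = 3
T(Q) = 13 (T(Q) = 3*5 - 2 = 15 - 2 = 13)
4*(T(1) + (-6*V - 6)) = 4*(13 + (-6*(-½) - 6)) = 4*(13 + (3 - 6)) = 4*(13 - 3) = 4*10 = 40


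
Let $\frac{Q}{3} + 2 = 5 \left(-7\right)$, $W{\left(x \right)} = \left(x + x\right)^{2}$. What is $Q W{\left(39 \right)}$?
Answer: $-675324$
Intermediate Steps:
$W{\left(x \right)} = 4 x^{2}$ ($W{\left(x \right)} = \left(2 x\right)^{2} = 4 x^{2}$)
$Q = -111$ ($Q = -6 + 3 \cdot 5 \left(-7\right) = -6 + 3 \left(-35\right) = -6 - 105 = -111$)
$Q W{\left(39 \right)} = - 111 \cdot 4 \cdot 39^{2} = - 111 \cdot 4 \cdot 1521 = \left(-111\right) 6084 = -675324$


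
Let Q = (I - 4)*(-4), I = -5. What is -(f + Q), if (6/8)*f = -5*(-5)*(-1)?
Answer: -8/3 ≈ -2.6667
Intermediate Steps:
Q = 36 (Q = (-5 - 4)*(-4) = -9*(-4) = 36)
f = -100/3 (f = 4*(-5*(-5)*(-1))/3 = 4*(25*(-1))/3 = (4/3)*(-25) = -100/3 ≈ -33.333)
-(f + Q) = -(-100/3 + 36) = -1*8/3 = -8/3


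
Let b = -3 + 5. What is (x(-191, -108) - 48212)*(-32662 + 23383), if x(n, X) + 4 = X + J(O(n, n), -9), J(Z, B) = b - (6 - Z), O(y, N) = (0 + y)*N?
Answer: 109928313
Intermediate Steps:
b = 2
O(y, N) = N*y (O(y, N) = y*N = N*y)
J(Z, B) = -4 + Z (J(Z, B) = 2 - (6 - Z) = 2 + (-6 + Z) = -4 + Z)
x(n, X) = -8 + X + n² (x(n, X) = -4 + (X + (-4 + n*n)) = -4 + (X + (-4 + n²)) = -4 + (-4 + X + n²) = -8 + X + n²)
(x(-191, -108) - 48212)*(-32662 + 23383) = ((-8 - 108 + (-191)²) - 48212)*(-32662 + 23383) = ((-8 - 108 + 36481) - 48212)*(-9279) = (36365 - 48212)*(-9279) = -11847*(-9279) = 109928313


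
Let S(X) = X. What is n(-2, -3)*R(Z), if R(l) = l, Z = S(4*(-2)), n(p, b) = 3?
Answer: -24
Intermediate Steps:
Z = -8 (Z = 4*(-2) = -8)
n(-2, -3)*R(Z) = 3*(-8) = -24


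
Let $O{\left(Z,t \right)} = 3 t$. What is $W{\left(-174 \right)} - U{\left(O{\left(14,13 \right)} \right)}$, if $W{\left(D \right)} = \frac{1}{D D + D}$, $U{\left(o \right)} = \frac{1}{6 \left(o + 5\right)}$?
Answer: $- \frac{4973}{1324488} \approx -0.0037547$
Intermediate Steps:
$U{\left(o \right)} = \frac{1}{30 + 6 o}$ ($U{\left(o \right)} = \frac{1}{6 \left(5 + o\right)} = \frac{1}{30 + 6 o}$)
$W{\left(D \right)} = \frac{1}{D + D^{2}}$ ($W{\left(D \right)} = \frac{1}{D^{2} + D} = \frac{1}{D + D^{2}}$)
$W{\left(-174 \right)} - U{\left(O{\left(14,13 \right)} \right)} = \frac{1}{\left(-174\right) \left(1 - 174\right)} - \frac{1}{6 \left(5 + 3 \cdot 13\right)} = - \frac{1}{174 \left(-173\right)} - \frac{1}{6 \left(5 + 39\right)} = \left(- \frac{1}{174}\right) \left(- \frac{1}{173}\right) - \frac{1}{6 \cdot 44} = \frac{1}{30102} - \frac{1}{6} \cdot \frac{1}{44} = \frac{1}{30102} - \frac{1}{264} = - \frac{4973}{1324488}$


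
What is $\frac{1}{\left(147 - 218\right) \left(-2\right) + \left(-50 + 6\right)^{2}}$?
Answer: $\frac{1}{2078} \approx 0.00048123$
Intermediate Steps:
$\frac{1}{\left(147 - 218\right) \left(-2\right) + \left(-50 + 6\right)^{2}} = \frac{1}{\left(-71\right) \left(-2\right) + \left(-44\right)^{2}} = \frac{1}{142 + 1936} = \frac{1}{2078}$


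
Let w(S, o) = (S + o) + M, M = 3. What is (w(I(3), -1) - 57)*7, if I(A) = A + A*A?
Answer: -301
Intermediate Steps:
I(A) = A + A**2
w(S, o) = 3 + S + o (w(S, o) = (S + o) + 3 = 3 + S + o)
(w(I(3), -1) - 57)*7 = ((3 + 3*(1 + 3) - 1) - 57)*7 = ((3 + 3*4 - 1) - 57)*7 = ((3 + 12 - 1) - 57)*7 = (14 - 57)*7 = -43*7 = -301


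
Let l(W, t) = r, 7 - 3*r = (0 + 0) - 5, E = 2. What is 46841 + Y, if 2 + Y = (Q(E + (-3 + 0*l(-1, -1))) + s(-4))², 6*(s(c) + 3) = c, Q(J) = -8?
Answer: 422776/9 ≈ 46975.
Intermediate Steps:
r = 4 (r = 7/3 - ((0 + 0) - 5)/3 = 7/3 - (0 - 5)/3 = 7/3 - ⅓*(-5) = 7/3 + 5/3 = 4)
l(W, t) = 4
s(c) = -3 + c/6
Y = 1207/9 (Y = -2 + (-8 + (-3 + (⅙)*(-4)))² = -2 + (-8 + (-3 - ⅔))² = -2 + (-8 - 11/3)² = -2 + (-35/3)² = -2 + 1225/9 = 1207/9 ≈ 134.11)
46841 + Y = 46841 + 1207/9 = 422776/9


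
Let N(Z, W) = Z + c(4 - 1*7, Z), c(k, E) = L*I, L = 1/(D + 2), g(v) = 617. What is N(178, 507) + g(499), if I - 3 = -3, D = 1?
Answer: 795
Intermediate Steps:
I = 0 (I = 3 - 3 = 0)
L = 1/3 (L = 1/(1 + 2) = 1/3 ≈ 0.33333)
c(k, E) = 0 (c(k, E) = (1/3)*0 = 0)
N(Z, W) = Z (N(Z, W) = Z + 0 = Z)
N(178, 507) + g(499) = 178 + 617 = 795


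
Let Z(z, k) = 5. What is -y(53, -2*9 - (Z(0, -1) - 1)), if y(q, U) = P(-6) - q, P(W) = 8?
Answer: 45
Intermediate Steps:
y(q, U) = 8 - q
-y(53, -2*9 - (Z(0, -1) - 1)) = -(8 - 1*53) = -(8 - 53) = -1*(-45) = 45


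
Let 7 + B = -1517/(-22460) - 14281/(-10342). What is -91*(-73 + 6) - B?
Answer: 708754368603/116140660 ≈ 6102.6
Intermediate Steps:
B = -644764583/116140660 (B = -7 + (-1517/(-22460) - 14281/(-10342)) = -7 + (-1517*(-1/22460) - 14281*(-1/10342)) = -7 + (1517/22460 + 14281/10342) = -7 + 168220037/116140660 = -644764583/116140660 ≈ -5.5516)
-91*(-73 + 6) - B = -91*(-73 + 6) - 1*(-644764583/116140660) = -91*(-67) + 644764583/116140660 = 6097 + 644764583/116140660 = 708754368603/116140660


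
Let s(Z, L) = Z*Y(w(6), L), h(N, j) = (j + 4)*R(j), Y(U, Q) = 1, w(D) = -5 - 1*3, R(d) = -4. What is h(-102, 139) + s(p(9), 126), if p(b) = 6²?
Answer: -536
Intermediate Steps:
w(D) = -8 (w(D) = -5 - 3 = -8)
p(b) = 36
h(N, j) = -16 - 4*j (h(N, j) = (j + 4)*(-4) = (4 + j)*(-4) = -16 - 4*j)
s(Z, L) = Z (s(Z, L) = Z*1 = Z)
h(-102, 139) + s(p(9), 126) = (-16 - 4*139) + 36 = (-16 - 556) + 36 = -572 + 36 = -536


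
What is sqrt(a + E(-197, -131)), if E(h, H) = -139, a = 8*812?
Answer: sqrt(6357) ≈ 79.731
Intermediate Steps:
a = 6496
sqrt(a + E(-197, -131)) = sqrt(6496 - 139) = sqrt(6357)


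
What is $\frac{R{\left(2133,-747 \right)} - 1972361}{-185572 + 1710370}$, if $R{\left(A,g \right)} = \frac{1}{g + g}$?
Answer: $- \frac{267882485}{207095292} \approx -1.2935$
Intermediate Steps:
$R{\left(A,g \right)} = \frac{1}{2 g}$
$\frac{R{\left(2133,-747 \right)} - 1972361}{-185572 + 1710370} = \frac{\frac{1}{2 \left(-747\right)} - 1972361}{-185572 + 1710370} = \frac{\frac{1}{2} \left(- \frac{1}{747}\right) - 1972361}{1524798} = \left(- \frac{1}{1494} - 1972361\right) \frac{1}{1524798} = \left(- \frac{2946707335}{1494}\right) \frac{1}{1524798} = - \frac{267882485}{207095292}$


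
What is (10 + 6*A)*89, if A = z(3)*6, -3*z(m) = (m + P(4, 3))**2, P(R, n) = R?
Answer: -51442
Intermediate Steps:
z(m) = -(4 + m)**2/3 (z(m) = -(m + 4)**2/3 = -(4 + m)**2/3)
A = -98 (A = -(4 + 3)**2/3*6 = -1/3*7**2*6 = -1/3*49*6 = -49/3*6 = -98)
(10 + 6*A)*89 = (10 + 6*(-98))*89 = (10 - 588)*89 = -578*89 = -51442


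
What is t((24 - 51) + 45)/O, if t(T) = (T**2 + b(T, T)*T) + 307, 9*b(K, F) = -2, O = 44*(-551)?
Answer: -3/116 ≈ -0.025862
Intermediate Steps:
O = -24244
b(K, F) = -2/9 (b(K, F) = (1/9)*(-2) = -2/9)
t(T) = 307 + T**2 - 2*T/9 (t(T) = (T**2 - 2*T/9) + 307 = 307 + T**2 - 2*T/9)
t((24 - 51) + 45)/O = (307 + ((24 - 51) + 45)**2 - 2*((24 - 51) + 45)/9)/(-24244) = (307 + (-27 + 45)**2 - 2*(-27 + 45)/9)*(-1/24244) = (307 + 18**2 - 2/9*18)*(-1/24244) = (307 + 324 - 4)*(-1/24244) = 627*(-1/24244) = -3/116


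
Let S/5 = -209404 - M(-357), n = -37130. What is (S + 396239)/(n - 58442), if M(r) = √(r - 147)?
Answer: 650781/95572 + 15*I*√14/47786 ≈ 6.8093 + 0.0011745*I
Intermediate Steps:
M(r) = √(-147 + r)
S = -1047020 - 30*I*√14 (S = 5*(-209404 - √(-147 - 357)) = 5*(-209404 - √(-504)) = 5*(-209404 - 6*I*√14) = -1047020 - 30*I*√14 ≈ -1.047e+6 - 112.25*I)
(S + 396239)/(n - 58442) = ((-1047020 - 30*I*√14) + 396239)/(-37130 - 58442) = (-650781 - 30*I*√14)/(-95572) = (-650781 - 30*I*√14)*(-1/95572) = 650781/95572 + 15*I*√14/47786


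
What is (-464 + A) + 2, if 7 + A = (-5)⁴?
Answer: 156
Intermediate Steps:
A = 618 (A = -7 + (-5)⁴ = -7 + 625 = 618)
(-464 + A) + 2 = (-464 + 618) + 2 = 154 + 2 = 156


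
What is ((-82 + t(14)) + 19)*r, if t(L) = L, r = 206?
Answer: -10094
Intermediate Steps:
((-82 + t(14)) + 19)*r = ((-82 + 14) + 19)*206 = (-68 + 19)*206 = -49*206 = -10094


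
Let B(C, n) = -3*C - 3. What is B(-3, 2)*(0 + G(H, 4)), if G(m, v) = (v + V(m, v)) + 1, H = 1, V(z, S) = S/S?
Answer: 36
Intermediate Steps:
V(z, S) = 1
B(C, n) = -3 - 3*C
G(m, v) = 2 + v (G(m, v) = (v + 1) + 1 = (1 + v) + 1 = 2 + v)
B(-3, 2)*(0 + G(H, 4)) = (-3 - 3*(-3))*(0 + (2 + 4)) = (-3 + 9)*(0 + 6) = 6*6 = 36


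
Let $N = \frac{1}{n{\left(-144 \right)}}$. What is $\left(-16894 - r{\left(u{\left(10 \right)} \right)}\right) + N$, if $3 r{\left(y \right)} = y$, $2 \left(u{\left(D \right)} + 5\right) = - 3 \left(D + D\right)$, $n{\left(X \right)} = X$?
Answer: $- \frac{2431057}{144} \approx -16882.0$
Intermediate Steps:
$u{\left(D \right)} = -5 - 3 D$ ($u{\left(D \right)} = -5 + \frac{\left(-3\right) \left(D + D\right)}{2} = -5 + \frac{\left(-3\right) 2 D}{2} = -5 + \frac{\left(-6\right) D}{2} = -5 - 3 D$)
$r{\left(y \right)} = \frac{y}{3}$
$N = - \frac{1}{144}$ ($N = \frac{1}{-144} = - \frac{1}{144} \approx -0.0069444$)
$\left(-16894 - r{\left(u{\left(10 \right)} \right)}\right) + N = \left(-16894 - \frac{-5 - 30}{3}\right) - \frac{1}{144} = \left(-16894 - \frac{1}{3} \left(-35\right)\right) - \frac{1}{144} = \left(-16894 - - \frac{35}{3}\right) - \frac{1}{144} = \left(-16894 + \frac{35}{3}\right) - \frac{1}{144} = - \frac{50647}{3} - \frac{1}{144} = - \frac{2431057}{144}$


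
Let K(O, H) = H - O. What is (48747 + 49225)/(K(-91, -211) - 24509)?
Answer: -97972/24629 ≈ -3.9779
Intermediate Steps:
(48747 + 49225)/(K(-91, -211) - 24509) = (48747 + 49225)/((-211 - 1*(-91)) - 24509) = 97972/((-211 + 91) - 24509) = 97972/(-120 - 24509) = 97972/(-24629) = 97972*(-1/24629) = -97972/24629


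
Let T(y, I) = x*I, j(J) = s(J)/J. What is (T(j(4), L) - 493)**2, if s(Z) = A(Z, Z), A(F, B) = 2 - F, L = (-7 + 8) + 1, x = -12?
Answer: 267289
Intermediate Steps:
L = 2 (L = 1 + 1 = 2)
s(Z) = 2 - Z
j(J) = (2 - J)/J
T(y, I) = -12*I
(T(j(4), L) - 493)**2 = (-12*2 - 493)**2 = (-24 - 493)**2 = (-517)**2 = 267289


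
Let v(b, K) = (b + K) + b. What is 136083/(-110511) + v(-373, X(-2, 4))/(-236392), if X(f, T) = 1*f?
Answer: -2673855859/2176993026 ≈ -1.2282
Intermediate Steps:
X(f, T) = f
v(b, K) = K + 2*b (v(b, K) = (K + b) + b = K + 2*b)
136083/(-110511) + v(-373, X(-2, 4))/(-236392) = 136083/(-110511) + (-2 + 2*(-373))/(-236392) = 136083*(-1/110511) + (-2 - 746)*(-1/236392) = -45361/36837 - 748*(-1/236392) = -45361/36837 + 187/59098 = -2673855859/2176993026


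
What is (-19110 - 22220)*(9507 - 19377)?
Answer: 407927100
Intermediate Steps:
(-19110 - 22220)*(9507 - 19377) = -41330*(-9870) = 407927100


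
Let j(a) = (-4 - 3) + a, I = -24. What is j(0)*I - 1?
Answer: 167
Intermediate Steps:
j(a) = -7 + a
j(0)*I - 1 = (-7 + 0)*(-24) - 1 = -7*(-24) - 1 = 168 - 1 = 167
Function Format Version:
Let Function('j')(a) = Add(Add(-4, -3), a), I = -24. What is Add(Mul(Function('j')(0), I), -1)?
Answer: 167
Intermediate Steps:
Function('j')(a) = Add(-7, a)
Add(Mul(Function('j')(0), I), -1) = Add(Mul(Add(-7, 0), -24), -1) = Add(Mul(-7, -24), -1) = Add(168, -1) = 167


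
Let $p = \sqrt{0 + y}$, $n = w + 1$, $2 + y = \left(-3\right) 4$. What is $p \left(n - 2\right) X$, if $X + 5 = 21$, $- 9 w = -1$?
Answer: $- \frac{128 i \sqrt{14}}{9} \approx - 53.215 i$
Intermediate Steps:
$w = \frac{1}{9}$ ($w = \left(- \frac{1}{9}\right) \left(-1\right) = \frac{1}{9} \approx 0.11111$)
$y = -14$ ($y = -2 - 12 = -14$)
$X = 16$ ($X = -5 + 21 = 16$)
$n = \frac{10}{9}$ ($n = \frac{1}{9} + 1 = \frac{10}{9} \approx 1.1111$)
$p = i \sqrt{14}$ ($p = \sqrt{0 - 14} = \sqrt{-14} = i \sqrt{14} \approx 3.7417 i$)
$p \left(n - 2\right) X = i \sqrt{14} \left(\frac{10}{9} - 2\right) 16 = i \sqrt{14} \left(- \frac{8}{9}\right) 16 = - \frac{8 i \sqrt{14}}{9} \cdot 16 = - \frac{128 i \sqrt{14}}{9}$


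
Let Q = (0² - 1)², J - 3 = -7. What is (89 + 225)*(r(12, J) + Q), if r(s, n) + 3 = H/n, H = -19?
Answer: 1727/2 ≈ 863.50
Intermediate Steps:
J = -4 (J = 3 - 7 = -4)
r(s, n) = -3 - 19/n
Q = 1 (Q = (0 - 1)² = (-1)² = 1)
(89 + 225)*(r(12, J) + Q) = (89 + 225)*((-3 - 19/(-4)) + 1) = 314*((-3 - 19*(-¼)) + 1) = 314*((-3 + 19/4) + 1) = 314*(7/4 + 1) = 314*(11/4) = 1727/2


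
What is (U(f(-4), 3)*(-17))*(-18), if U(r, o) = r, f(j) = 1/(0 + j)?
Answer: -153/2 ≈ -76.500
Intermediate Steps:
f(j) = 1/j
(U(f(-4), 3)*(-17))*(-18) = (-17/(-4))*(-18) = -¼*(-17)*(-18) = (17/4)*(-18) = -153/2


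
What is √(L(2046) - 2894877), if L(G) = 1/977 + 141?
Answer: I*√2763109458367/977 ≈ 1701.4*I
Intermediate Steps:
L(G) = 137758/977 (L(G) = 1/977 + 141 = 137758/977)
√(L(2046) - 2894877) = √(137758/977 - 2894877) = √(-2828157071/977) = I*√2763109458367/977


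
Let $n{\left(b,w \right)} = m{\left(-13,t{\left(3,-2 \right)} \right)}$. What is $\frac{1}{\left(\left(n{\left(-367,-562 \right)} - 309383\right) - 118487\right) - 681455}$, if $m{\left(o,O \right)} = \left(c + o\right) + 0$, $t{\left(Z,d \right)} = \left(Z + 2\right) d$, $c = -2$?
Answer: $- \frac{1}{1109340} \approx -9.0144 \cdot 10^{-7}$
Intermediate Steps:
$t{\left(Z,d \right)} = d \left(2 + Z\right)$ ($t{\left(Z,d \right)} = \left(2 + Z\right) d = d \left(2 + Z\right)$)
$m{\left(o,O \right)} = -2 + o$ ($m{\left(o,O \right)} = \left(-2 + o\right) + 0 = -2 + o$)
$n{\left(b,w \right)} = -15$ ($n{\left(b,w \right)} = -2 - 13 = -15$)
$\frac{1}{\left(\left(n{\left(-367,-562 \right)} - 309383\right) - 118487\right) - 681455} = \frac{1}{\left(\left(-15 - 309383\right) - 118487\right) - 681455} = \frac{1}{\left(-309398 - 118487\right) - 681455} = \frac{1}{-427885 - 681455} = \frac{1}{-1109340} = - \frac{1}{1109340}$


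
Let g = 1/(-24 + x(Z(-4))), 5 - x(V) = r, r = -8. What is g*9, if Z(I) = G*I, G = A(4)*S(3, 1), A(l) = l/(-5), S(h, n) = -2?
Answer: -9/11 ≈ -0.81818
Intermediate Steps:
A(l) = -l/5 (A(l) = l*(-⅕) = -l/5)
G = 8/5 (G = -⅕*4*(-2) = -⅘*(-2) = 8/5 ≈ 1.6000)
Z(I) = 8*I/5
x(V) = 13 (x(V) = 5 - 1*(-8) = 5 + 8 = 13)
g = -1/11 (g = 1/(-24 + 13) = 1/(-11) = -1/11 ≈ -0.090909)
g*9 = -1/11*9 = -9/11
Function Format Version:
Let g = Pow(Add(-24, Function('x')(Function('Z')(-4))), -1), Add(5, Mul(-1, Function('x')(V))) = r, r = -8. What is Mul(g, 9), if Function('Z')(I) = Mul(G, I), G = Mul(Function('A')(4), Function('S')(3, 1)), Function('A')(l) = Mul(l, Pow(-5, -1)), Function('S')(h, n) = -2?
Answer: Rational(-9, 11) ≈ -0.81818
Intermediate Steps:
Function('A')(l) = Mul(Rational(-1, 5), l) (Function('A')(l) = Mul(l, Rational(-1, 5)) = Mul(Rational(-1, 5), l))
G = Rational(8, 5) (G = Mul(Mul(Rational(-1, 5), 4), -2) = Mul(Rational(-4, 5), -2) = Rational(8, 5) ≈ 1.6000)
Function('Z')(I) = Mul(Rational(8, 5), I)
Function('x')(V) = 13 (Function('x')(V) = Add(5, Mul(-1, -8)) = Add(5, 8) = 13)
g = Rational(-1, 11) (g = Pow(Add(-24, 13), -1) = Pow(-11, -1) = Rational(-1, 11) ≈ -0.090909)
Mul(g, 9) = Mul(Rational(-1, 11), 9) = Rational(-9, 11)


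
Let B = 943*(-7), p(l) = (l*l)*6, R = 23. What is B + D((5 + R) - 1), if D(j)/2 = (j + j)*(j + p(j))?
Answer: 468707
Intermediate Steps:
p(l) = 6*l² (p(l) = l²*6 = 6*l²)
D(j) = 4*j*(j + 6*j²) (D(j) = 2*((j + j)*(j + 6*j²)) = 2*((2*j)*(j + 6*j²)) = 2*(2*j*(j + 6*j²)) = 4*j*(j + 6*j²))
B = -6601
B + D((5 + R) - 1) = -6601 + ((5 + 23) - 1)²*(4 + 24*((5 + 23) - 1)) = -6601 + (28 - 1)²*(4 + 24*(28 - 1)) = -6601 + 27²*(4 + 24*27) = -6601 + 729*(4 + 648) = -6601 + 729*652 = -6601 + 475308 = 468707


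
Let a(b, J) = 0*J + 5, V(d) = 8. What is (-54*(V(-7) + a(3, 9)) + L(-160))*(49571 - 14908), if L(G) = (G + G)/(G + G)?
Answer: -24298763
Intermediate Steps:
a(b, J) = 5 (a(b, J) = 0 + 5 = 5)
L(G) = 1 (L(G) = (2*G)/((2*G)) = (2*G)*(1/(2*G)) = 1)
(-54*(V(-7) + a(3, 9)) + L(-160))*(49571 - 14908) = (-54*(8 + 5) + 1)*(49571 - 14908) = (-54*13 + 1)*34663 = (-702 + 1)*34663 = -701*34663 = -24298763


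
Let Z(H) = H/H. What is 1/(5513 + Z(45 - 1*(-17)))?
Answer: 1/5514 ≈ 0.00018136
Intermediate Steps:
Z(H) = 1
1/(5513 + Z(45 - 1*(-17))) = 1/(5513 + 1) = 1/5514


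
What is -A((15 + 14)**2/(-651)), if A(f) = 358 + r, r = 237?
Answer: -595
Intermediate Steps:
A(f) = 595 (A(f) = 358 + 237 = 595)
-A((15 + 14)**2/(-651)) = -1*595 = -595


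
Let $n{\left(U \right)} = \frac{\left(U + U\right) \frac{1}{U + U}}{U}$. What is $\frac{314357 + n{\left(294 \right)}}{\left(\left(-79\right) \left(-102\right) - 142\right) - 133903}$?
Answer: $- \frac{5436527}{2178834} \approx -2.4952$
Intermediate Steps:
$n{\left(U \right)} = \frac{1}{U}$ ($n{\left(U \right)} = \frac{2 U \frac{1}{2 U}}{U} = 1 \frac{1}{U} = \frac{1}{U}$)
$\frac{314357 + n{\left(294 \right)}}{\left(\left(-79\right) \left(-102\right) - 142\right) - 133903} = \frac{314357 + \frac{1}{294}}{\left(\left(-79\right) \left(-102\right) - 142\right) - 133903} = \frac{314357 + \frac{1}{294}}{\left(8058 - 142\right) - 133903} = \frac{92420959}{294 \left(7916 - 133903\right)} = \frac{92420959}{294 \left(-125987\right)} = \frac{92420959}{294} \left(- \frac{1}{125987}\right) = - \frac{5436527}{2178834}$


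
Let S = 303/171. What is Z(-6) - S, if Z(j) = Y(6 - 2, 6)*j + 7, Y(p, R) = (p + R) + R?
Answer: -5174/57 ≈ -90.772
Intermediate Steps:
S = 101/57 (S = 303*(1/171) = 101/57 ≈ 1.7719)
Y(p, R) = p + 2*R (Y(p, R) = (R + p) + R = p + 2*R)
Z(j) = 7 + 16*j (Z(j) = ((6 - 2) + 2*6)*j + 7 = (4 + 12)*j + 7 = 16*j + 7 = 7 + 16*j)
Z(-6) - S = (7 + 16*(-6)) - 1*101/57 = (7 - 96) - 101/57 = -89 - 101/57 = -5174/57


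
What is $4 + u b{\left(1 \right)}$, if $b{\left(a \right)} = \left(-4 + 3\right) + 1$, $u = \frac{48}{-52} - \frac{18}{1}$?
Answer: $4$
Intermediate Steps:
$u = - \frac{246}{13}$ ($u = 48 \left(- \frac{1}{52}\right) - 18 = - \frac{12}{13} - 18 = - \frac{246}{13} \approx -18.923$)
$b{\left(a \right)} = 0$ ($b{\left(a \right)} = -1 + 1 = 0$)
$4 + u b{\left(1 \right)} = 4 - 0 = 4 + 0 = 4$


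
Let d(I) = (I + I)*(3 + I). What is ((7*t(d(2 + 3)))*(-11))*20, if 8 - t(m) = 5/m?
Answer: -48895/4 ≈ -12224.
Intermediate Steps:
d(I) = 2*I*(3 + I) (d(I) = (2*I)*(3 + I) = 2*I*(3 + I))
t(m) = 8 - 5/m
((7*t(d(2 + 3)))*(-11))*20 = ((7*(8 - 5*1/(2*(2 + 3)*(3 + (2 + 3)))))*(-11))*20 = ((7*(8 - 5*1/(10*(3 + 5))))*(-11))*20 = ((7*(8 - 5/(2*5*8)))*(-11))*20 = ((7*(8 - 5/80))*(-11))*20 = ((7*(8 - 5*1/80))*(-11))*20 = ((7*(8 - 1/16))*(-11))*20 = ((7*(127/16))*(-11))*20 = ((889/16)*(-11))*20 = -9779/16*20 = -48895/4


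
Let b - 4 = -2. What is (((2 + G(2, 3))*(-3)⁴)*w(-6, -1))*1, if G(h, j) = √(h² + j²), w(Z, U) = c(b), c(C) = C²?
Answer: 648 + 324*√13 ≈ 1816.2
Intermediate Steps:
b = 2 (b = 4 - 2 = 2)
w(Z, U) = 4 (w(Z, U) = 2² = 4)
(((2 + G(2, 3))*(-3)⁴)*w(-6, -1))*1 = (((2 + √(2² + 3²))*(-3)⁴)*4)*1 = (((2 + √(4 + 9))*81)*4)*1 = (((2 + √13)*81)*4)*1 = ((162 + 81*√13)*4)*1 = (648 + 324*√13)*1 = 648 + 324*√13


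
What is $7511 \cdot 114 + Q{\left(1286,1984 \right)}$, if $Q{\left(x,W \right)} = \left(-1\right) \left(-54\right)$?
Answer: $856308$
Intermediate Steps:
$Q{\left(x,W \right)} = 54$
$7511 \cdot 114 + Q{\left(1286,1984 \right)} = 7511 \cdot 114 + 54 = 856254 + 54 = 856308$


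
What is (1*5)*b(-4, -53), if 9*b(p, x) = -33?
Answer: -55/3 ≈ -18.333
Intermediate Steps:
b(p, x) = -11/3 (b(p, x) = (⅑)*(-33) = -11/3)
(1*5)*b(-4, -53) = (1*5)*(-11/3) = 5*(-11/3) = -55/3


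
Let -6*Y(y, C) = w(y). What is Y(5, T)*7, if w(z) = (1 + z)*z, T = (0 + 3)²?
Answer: -35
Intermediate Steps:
T = 9 (T = 3² = 9)
w(z) = z*(1 + z)
Y(y, C) = -y*(1 + y)/6
Y(5, T)*7 = -⅙*5*(1 + 5)*7 = -⅙*5*6*7 = -5*7 = -35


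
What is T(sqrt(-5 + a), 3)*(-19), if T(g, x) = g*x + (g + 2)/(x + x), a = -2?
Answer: -19/3 - 361*I*sqrt(7)/6 ≈ -6.3333 - 159.19*I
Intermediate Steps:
T(g, x) = g*x + (2 + g)/(2*x) (T(g, x) = g*x + (2 + g)/((2*x)) = g*x + (2 + g)*(1/(2*x)) = g*x + (2 + g)/(2*x))
T(sqrt(-5 + a), 3)*(-19) = ((1 + sqrt(-5 - 2)/2 + sqrt(-5 - 2)*3**2)/3)*(-19) = ((1 + sqrt(-7)/2 + sqrt(-7)*9)/3)*(-19) = ((1 + (I*sqrt(7))/2 + (I*sqrt(7))*9)/3)*(-19) = ((1 + I*sqrt(7)/2 + 9*I*sqrt(7))/3)*(-19) = ((1 + 19*I*sqrt(7)/2)/3)*(-19) = (1/3 + 19*I*sqrt(7)/6)*(-19) = -19/3 - 361*I*sqrt(7)/6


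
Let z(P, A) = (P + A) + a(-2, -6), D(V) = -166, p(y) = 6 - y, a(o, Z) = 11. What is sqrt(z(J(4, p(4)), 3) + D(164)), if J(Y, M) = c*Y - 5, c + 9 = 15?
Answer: I*sqrt(133) ≈ 11.533*I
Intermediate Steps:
c = 6 (c = -9 + 15 = 6)
J(Y, M) = -5 + 6*Y (J(Y, M) = 6*Y - 5 = -5 + 6*Y)
z(P, A) = 11 + A + P (z(P, A) = (P + A) + 11 = (A + P) + 11 = 11 + A + P)
sqrt(z(J(4, p(4)), 3) + D(164)) = sqrt((11 + 3 + (-5 + 6*4)) - 166) = sqrt((11 + 3 + (-5 + 24)) - 166) = sqrt((11 + 3 + 19) - 166) = sqrt(33 - 166) = sqrt(-133) = I*sqrt(133)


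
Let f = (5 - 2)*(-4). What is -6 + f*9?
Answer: -114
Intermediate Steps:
f = -12 (f = 3*(-4) = -12)
-6 + f*9 = -6 - 12*9 = -6 - 108 = -114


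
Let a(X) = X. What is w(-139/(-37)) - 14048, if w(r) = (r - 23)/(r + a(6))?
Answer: -5072040/361 ≈ -14050.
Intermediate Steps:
w(r) = (-23 + r)/(6 + r) (w(r) = (r - 23)/(r + 6) = (-23 + r)/(6 + r))
w(-139/(-37)) - 14048 = (-23 - 139/(-37))/(6 - 139/(-37)) - 14048 = (-23 - 139*(-1/37))/(6 - 139*(-1/37)) - 14048 = (-23 + 139/37)/(6 + 139/37) - 14048 = -712/37/(361/37) - 14048 = (37/361)*(-712/37) - 14048 = -712/361 - 14048 = -5072040/361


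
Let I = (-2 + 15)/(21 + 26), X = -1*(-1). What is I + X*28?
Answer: 1329/47 ≈ 28.277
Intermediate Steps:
X = 1
I = 13/47 ≈ 0.27660
I + X*28 = 13/47 + 1*28 = 13/47 + 28 = 1329/47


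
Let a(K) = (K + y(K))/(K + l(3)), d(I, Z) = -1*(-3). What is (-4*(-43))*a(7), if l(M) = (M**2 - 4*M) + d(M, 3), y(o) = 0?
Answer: 172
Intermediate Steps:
d(I, Z) = 3
l(M) = 3 + M**2 - 4*M (l(M) = (M**2 - 4*M) + 3 = 3 + M**2 - 4*M)
a(K) = 1 (a(K) = (K + 0)/(K + (3 + 3**2 - 4*3)) = K/(K + (3 + 9 - 12)) = K/(K + 0) = K/K = 1)
(-4*(-43))*a(7) = -4*(-43)*1 = 172*1 = 172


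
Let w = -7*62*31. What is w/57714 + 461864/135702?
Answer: 2069190349/652658769 ≈ 3.1704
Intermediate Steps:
w = -13454 (w = -434*31 = -13454)
w/57714 + 461864/135702 = -13454/57714 + 461864/135702 = -13454*1/57714 + 461864*(1/135702) = -6727/28857 + 230932/67851 = 2069190349/652658769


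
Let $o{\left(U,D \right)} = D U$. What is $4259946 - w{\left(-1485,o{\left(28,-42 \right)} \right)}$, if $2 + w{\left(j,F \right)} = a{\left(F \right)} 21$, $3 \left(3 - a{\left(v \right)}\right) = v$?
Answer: $4251653$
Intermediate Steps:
$a{\left(v \right)} = 3 - \frac{v}{3}$
$w{\left(j,F \right)} = 61 - 7 F$ ($w{\left(j,F \right)} = -2 + \left(3 - \frac{F}{3}\right) 21 = -2 - \left(-63 + 7 F\right) = 61 - 7 F$)
$4259946 - w{\left(-1485,o{\left(28,-42 \right)} \right)} = 4259946 - \left(61 - 7 \left(\left(-42\right) 28\right)\right) = 4259946 - \left(61 - -8232\right) = 4259946 - \left(61 + 8232\right) = 4259946 - 8293 = 4251653$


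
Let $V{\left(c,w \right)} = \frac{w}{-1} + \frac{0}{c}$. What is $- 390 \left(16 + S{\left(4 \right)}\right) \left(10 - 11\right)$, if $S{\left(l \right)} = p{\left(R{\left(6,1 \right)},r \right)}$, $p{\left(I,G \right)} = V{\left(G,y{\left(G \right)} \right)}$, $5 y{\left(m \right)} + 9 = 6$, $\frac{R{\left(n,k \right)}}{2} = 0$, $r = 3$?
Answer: $6474$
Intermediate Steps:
$R{\left(n,k \right)} = 0$ ($R{\left(n,k \right)} = 2 \cdot 0 = 0$)
$y{\left(m \right)} = - \frac{3}{5}$ ($y{\left(m \right)} = - \frac{9}{5} + \frac{1}{5} \cdot 6 = - \frac{9}{5} + \frac{6}{5} = - \frac{3}{5}$)
$V{\left(c,w \right)} = - w$ ($V{\left(c,w \right)} = w \left(-1\right) + 0 = - w + 0 = - w$)
$p{\left(I,G \right)} = \frac{3}{5}$ ($p{\left(I,G \right)} = \left(-1\right) \left(- \frac{3}{5}\right) = \frac{3}{5}$)
$S{\left(l \right)} = \frac{3}{5}$
$- 390 \left(16 + S{\left(4 \right)}\right) \left(10 - 11\right) = - 390 \left(16 + \frac{3}{5}\right) \left(10 - 11\right) = - 390 \cdot \frac{83}{5} \left(-1\right) = \left(-390\right) \left(- \frac{83}{5}\right) = 6474$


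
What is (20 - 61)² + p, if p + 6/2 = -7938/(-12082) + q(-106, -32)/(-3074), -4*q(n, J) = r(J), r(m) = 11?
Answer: 17812991069/10611448 ≈ 1678.7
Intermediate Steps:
q(n, J) = -11/4 (q(n, J) = -¼*11 = -11/4)
p = -24853019/10611448 (p = -3 + (-7938/(-12082) - 11/4/(-3074)) = -3 + (-7938*(-1/12082) - 11/4*(-1/3074)) = -3 + (567/863 + 11/12296) = -3 + 6981325/10611448 = -24853019/10611448 ≈ -2.3421)
(20 - 61)² + p = (20 - 61)² - 24853019/10611448 = (-41)² - 24853019/10611448 = 1681 - 24853019/10611448 = 17812991069/10611448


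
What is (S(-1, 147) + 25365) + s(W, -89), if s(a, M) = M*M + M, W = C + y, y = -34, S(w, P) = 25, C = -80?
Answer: 33222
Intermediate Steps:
W = -114 (W = -80 - 34 = -114)
s(a, M) = M + M² (s(a, M) = M² + M = M + M²)
(S(-1, 147) + 25365) + s(W, -89) = (25 + 25365) - 89*(1 - 89) = 25390 - 89*(-88) = 25390 + 7832 = 33222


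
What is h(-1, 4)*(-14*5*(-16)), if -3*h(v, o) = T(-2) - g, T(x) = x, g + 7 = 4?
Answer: -1120/3 ≈ -373.33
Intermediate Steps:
g = -3 (g = -7 + 4 = -3)
h(v, o) = -⅓ (h(v, o) = -(-2 - 1*(-3))/3 = -(-2 + 3)/3 = -⅓*1 = -⅓)
h(-1, 4)*(-14*5*(-16)) = -(-14*5)*(-16)/3 = -(-70)*(-16)/3 = -⅓*1120 = -1120/3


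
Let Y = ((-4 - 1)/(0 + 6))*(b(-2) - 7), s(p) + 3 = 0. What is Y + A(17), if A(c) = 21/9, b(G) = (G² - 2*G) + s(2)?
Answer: 4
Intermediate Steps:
s(p) = -3 (s(p) = -3 + 0 = -3)
b(G) = -3 + G² - 2*G (b(G) = (G² - 2*G) - 3 = -3 + G² - 2*G)
A(c) = 7/3 (A(c) = 21*(⅑) = 7/3)
Y = 5/3 (Y = ((-4 - 1)/(0 + 6))*((-3 + (-2)² - 2*(-2)) - 7) = (-5/6)*((-3 + 4 + 4) - 7) = (-5*⅙)*(5 - 7) = -⅚*(-2) = 5/3 ≈ 1.6667)
Y + A(17) = 5/3 + 7/3 = 4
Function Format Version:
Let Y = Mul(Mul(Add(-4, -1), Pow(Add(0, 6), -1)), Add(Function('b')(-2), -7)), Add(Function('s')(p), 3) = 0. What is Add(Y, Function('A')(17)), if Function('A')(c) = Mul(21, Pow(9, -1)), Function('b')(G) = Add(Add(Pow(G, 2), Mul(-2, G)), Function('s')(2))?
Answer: 4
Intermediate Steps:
Function('s')(p) = -3 (Function('s')(p) = Add(-3, 0) = -3)
Function('b')(G) = Add(-3, Pow(G, 2), Mul(-2, G)) (Function('b')(G) = Add(Add(Pow(G, 2), Mul(-2, G)), -3) = Add(-3, Pow(G, 2), Mul(-2, G)))
Function('A')(c) = Rational(7, 3) (Function('A')(c) = Mul(21, Rational(1, 9)) = Rational(7, 3))
Y = Rational(5, 3) (Y = Mul(Mul(Add(-4, -1), Pow(Add(0, 6), -1)), Add(Add(-3, Pow(-2, 2), Mul(-2, -2)), -7)) = Mul(Mul(-5, Pow(6, -1)), Add(Add(-3, 4, 4), -7)) = Mul(Mul(-5, Rational(1, 6)), Add(5, -7)) = Mul(Rational(-5, 6), -2) = Rational(5, 3) ≈ 1.6667)
Add(Y, Function('A')(17)) = Add(Rational(5, 3), Rational(7, 3)) = 4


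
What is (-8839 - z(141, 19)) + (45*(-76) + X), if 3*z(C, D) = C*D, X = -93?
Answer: -13245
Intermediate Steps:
z(C, D) = C*D/3 (z(C, D) = (C*D)/3 = C*D/3)
(-8839 - z(141, 19)) + (45*(-76) + X) = (-8839 - 141*19/3) + (45*(-76) - 93) = (-8839 - 1*893) + (-3420 - 93) = (-8839 - 893) - 3513 = -9732 - 3513 = -13245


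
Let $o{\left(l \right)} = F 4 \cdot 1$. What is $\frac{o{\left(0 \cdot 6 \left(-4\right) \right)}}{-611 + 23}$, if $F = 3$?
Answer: $- \frac{1}{49} \approx -0.020408$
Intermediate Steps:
$o{\left(l \right)} = 12$ ($o{\left(l \right)} = 3 \cdot 4 \cdot 1 = 12 \cdot 1 = 12$)
$\frac{o{\left(0 \cdot 6 \left(-4\right) \right)}}{-611 + 23} = \frac{12}{-611 + 23} = \frac{12}{-588} = 12 \left(- \frac{1}{588}\right) = - \frac{1}{49}$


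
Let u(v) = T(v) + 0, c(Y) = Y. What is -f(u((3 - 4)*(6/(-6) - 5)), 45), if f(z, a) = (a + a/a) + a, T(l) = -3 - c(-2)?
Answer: -91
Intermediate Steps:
T(l) = -1 (T(l) = -3 - 1*(-2) = -3 + 2 = -1)
u(v) = -1 (u(v) = -1 + 0 = -1)
f(z, a) = 1 + 2*a (f(z, a) = (a + 1) + a = (1 + a) + a = 1 + 2*a)
-f(u((3 - 4)*(6/(-6) - 5)), 45) = -(1 + 2*45) = -(1 + 90) = -1*91 = -91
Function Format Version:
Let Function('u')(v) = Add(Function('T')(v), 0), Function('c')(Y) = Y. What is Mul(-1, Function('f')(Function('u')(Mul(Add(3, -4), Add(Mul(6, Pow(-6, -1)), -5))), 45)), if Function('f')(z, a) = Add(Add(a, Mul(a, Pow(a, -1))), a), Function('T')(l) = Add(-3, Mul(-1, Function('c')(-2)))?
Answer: -91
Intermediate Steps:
Function('T')(l) = -1 (Function('T')(l) = Add(-3, Mul(-1, -2)) = Add(-3, 2) = -1)
Function('u')(v) = -1 (Function('u')(v) = Add(-1, 0) = -1)
Function('f')(z, a) = Add(1, Mul(2, a)) (Function('f')(z, a) = Add(Add(a, 1), a) = Add(Add(1, a), a) = Add(1, Mul(2, a)))
Mul(-1, Function('f')(Function('u')(Mul(Add(3, -4), Add(Mul(6, Pow(-6, -1)), -5))), 45)) = Mul(-1, Add(1, Mul(2, 45))) = Mul(-1, Add(1, 90)) = Mul(-1, 91) = -91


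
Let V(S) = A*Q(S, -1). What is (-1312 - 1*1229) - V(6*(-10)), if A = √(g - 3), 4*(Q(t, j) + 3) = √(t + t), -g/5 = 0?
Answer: -2541 + I*√3*(6 - I*√30)/2 ≈ -2536.3 + 5.1962*I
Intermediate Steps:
g = 0 (g = -5*0 = 0)
Q(t, j) = -3 + √2*√t/4 (Q(t, j) = -3 + √(t + t)/4 = -3 + √(2*t)/4 = -3 + (√2*√t)/4 = -3 + √2*√t/4)
A = I*√3 (A = √(0 - 3) = √(-3) = I*√3 ≈ 1.732*I)
V(S) = I*√3*(-3 + √2*√S/4) (V(S) = (I*√3)*(-3 + √2*√S/4) = I*√3*(-3 + √2*√S/4))
(-1312 - 1*1229) - V(6*(-10)) = (-1312 - 1*1229) - I*√3*(-12 + √2*√(6*(-10)))/4 = (-1312 - 1229) - I*√3*(-12 + √2*√(-60))/4 = -2541 - I*√3*(-12 + √2*(2*I*√15))/4 = -2541 - I*√3*(-12 + 2*I*√30)/4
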